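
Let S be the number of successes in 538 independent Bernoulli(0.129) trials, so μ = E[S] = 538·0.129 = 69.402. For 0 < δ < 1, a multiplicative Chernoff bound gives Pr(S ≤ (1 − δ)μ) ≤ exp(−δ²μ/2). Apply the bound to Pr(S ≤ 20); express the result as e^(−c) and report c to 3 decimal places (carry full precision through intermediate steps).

17.583

Write 20 = (1 − δ)μ, so δ = 1 − 20/69.402 = 0.7118239…
Then the exponent is δ²μ/2 = (μ − 20)²/(2μ) = 17.582761.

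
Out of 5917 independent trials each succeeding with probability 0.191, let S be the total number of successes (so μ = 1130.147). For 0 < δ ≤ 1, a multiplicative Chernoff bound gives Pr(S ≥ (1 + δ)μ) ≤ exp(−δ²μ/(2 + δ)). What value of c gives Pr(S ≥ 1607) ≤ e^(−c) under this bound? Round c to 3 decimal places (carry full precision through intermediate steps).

Write 1607 = (1 + δ)μ, so δ = 1607/1130.147 − 1 = 0.4219389…
Then the exponent is δ²μ/(2 + δ) = (1607 − μ)² / (μ·(2 + δ)) = 83.075108.

83.075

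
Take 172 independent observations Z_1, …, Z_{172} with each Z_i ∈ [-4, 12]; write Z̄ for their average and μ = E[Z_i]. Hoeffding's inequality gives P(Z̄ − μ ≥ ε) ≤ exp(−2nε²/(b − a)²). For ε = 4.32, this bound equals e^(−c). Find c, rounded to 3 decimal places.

25.078

c = 2nε²/(b − a)² = 2·172·4.32² / 16² = 25.0776.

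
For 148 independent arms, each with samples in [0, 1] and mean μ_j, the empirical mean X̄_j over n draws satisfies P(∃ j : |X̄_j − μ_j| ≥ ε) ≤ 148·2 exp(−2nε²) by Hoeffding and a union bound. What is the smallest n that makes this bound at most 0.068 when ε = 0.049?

Need 2·148·exp(−2nε²) ≤ 0.068, i.e. exp(−2nε²) ≤ 0.068/296.
So 2nε² ≥ ln(296/0.068) = 8.378607.
Hence n ≥ 8.378607/(2·0.049²) = 1744.816.
The smallest integer n is 1745.

1745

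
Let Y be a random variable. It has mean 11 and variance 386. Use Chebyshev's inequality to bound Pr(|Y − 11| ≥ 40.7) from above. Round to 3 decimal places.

Chebyshev: Pr(|Y − μ| ≥ t) ≤ Var(Y)/t².
Bound = 386 / 1656.49 = 0.2330.

0.233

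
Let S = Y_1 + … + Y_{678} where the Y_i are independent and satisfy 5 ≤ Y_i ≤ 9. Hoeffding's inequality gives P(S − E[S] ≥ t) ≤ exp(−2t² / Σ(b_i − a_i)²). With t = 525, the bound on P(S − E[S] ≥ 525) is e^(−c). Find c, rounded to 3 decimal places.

Σ(b_i − a_i)² = 678·(4)² = 10848.
c = 2t²/10848 = 2·525²/10848 = 50.8158.

50.816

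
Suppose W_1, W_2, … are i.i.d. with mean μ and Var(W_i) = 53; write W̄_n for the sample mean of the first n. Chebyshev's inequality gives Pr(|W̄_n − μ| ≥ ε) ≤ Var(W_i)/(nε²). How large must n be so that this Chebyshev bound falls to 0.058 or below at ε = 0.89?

1154

Require 53/(n·0.89²) ≤ 0.058, i.e. n ≥ 53/(0.058·0.89²) = 1153.634.
The smallest integer n is 1154.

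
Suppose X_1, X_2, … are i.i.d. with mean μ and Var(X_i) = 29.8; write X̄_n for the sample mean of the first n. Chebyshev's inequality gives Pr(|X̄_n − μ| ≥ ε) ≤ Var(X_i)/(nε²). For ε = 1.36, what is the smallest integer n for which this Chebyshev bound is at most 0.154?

105

Require 29.8/(n·1.36²) ≤ 0.154, i.e. n ≥ 29.8/(0.154·1.36²) = 104.621.
The smallest integer n is 105.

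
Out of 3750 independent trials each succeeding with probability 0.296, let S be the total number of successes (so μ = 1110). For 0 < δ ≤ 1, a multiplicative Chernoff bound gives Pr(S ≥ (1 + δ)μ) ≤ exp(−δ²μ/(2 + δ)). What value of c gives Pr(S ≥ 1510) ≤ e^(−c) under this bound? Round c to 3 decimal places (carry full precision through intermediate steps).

61.069

Write 1510 = (1 + δ)μ, so δ = 1510/1110 − 1 = 0.3603604…
Then the exponent is δ²μ/(2 + δ) = (1510 − μ)² / (μ·(2 + δ)) = 61.068702.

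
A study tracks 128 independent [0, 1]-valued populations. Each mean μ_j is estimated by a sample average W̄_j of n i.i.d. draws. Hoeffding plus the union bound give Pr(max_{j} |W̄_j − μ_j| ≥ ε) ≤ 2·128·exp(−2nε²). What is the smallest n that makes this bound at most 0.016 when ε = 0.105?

Need 2·128·exp(−2nε²) ≤ 0.016, i.e. exp(−2nε²) ≤ 0.016/256.
So 2nε² ≥ ln(256/0.016) = 9.680344.
Hence n ≥ 9.680344/(2·0.105²) = 439.018.
The smallest integer n is 440.

440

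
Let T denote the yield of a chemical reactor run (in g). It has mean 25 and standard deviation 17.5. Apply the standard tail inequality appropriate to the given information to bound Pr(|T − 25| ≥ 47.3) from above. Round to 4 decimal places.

Mean and variance are known, so Chebyshev's inequality applies.
Chebyshev: Pr(|T − μ| ≥ t) ≤ Var(T)/t².
Var(T) = σ² = 17.5² = 306.25.
Bound = 306.25 / 2237.29 = 0.1369.

0.1369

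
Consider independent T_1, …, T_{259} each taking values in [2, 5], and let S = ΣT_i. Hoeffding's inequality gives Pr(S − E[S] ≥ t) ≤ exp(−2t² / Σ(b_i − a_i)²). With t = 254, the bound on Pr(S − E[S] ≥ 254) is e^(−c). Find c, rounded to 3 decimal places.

Σ(b_i − a_i)² = 259·(3)² = 2331.
c = 2t²/2331 = 2·254²/2331 = 55.3548.

55.355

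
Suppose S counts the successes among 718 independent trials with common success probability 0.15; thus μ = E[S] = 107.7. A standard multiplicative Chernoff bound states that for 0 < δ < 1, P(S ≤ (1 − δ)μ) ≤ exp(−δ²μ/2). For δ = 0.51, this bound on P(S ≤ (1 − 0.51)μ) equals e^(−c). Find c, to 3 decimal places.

14.006

c = δ²μ/2 = 0.51²·107.7/2 = 14.0064.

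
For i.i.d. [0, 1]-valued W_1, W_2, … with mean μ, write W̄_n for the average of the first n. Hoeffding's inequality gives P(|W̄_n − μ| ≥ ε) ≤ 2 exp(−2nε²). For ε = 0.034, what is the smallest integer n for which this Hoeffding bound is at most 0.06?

1517

Require 2·exp(−2nε²) ≤ 0.06, i.e. 2nε² ≥ ln(2/0.06) = 3.506558.
So n ≥ 3.506558 / (2·0.034²) = 1516.677.
The smallest integer n is 1517.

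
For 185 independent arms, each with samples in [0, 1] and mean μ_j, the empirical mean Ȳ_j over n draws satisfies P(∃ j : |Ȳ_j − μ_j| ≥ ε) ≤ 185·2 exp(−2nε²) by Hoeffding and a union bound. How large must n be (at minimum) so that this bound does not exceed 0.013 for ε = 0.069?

1078

Need 2·185·exp(−2nε²) ≤ 0.013, i.e. exp(−2nε²) ≤ 0.013/370.
So 2nε² ≥ ln(370/0.013) = 10.256309.
Hence n ≥ 10.256309/(2·0.069²) = 1077.117.
The smallest integer n is 1078.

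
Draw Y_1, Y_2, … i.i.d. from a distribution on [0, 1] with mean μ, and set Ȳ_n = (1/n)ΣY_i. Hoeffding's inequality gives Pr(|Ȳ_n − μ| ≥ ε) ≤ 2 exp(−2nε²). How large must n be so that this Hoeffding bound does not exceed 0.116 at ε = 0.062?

371

Require 2·exp(−2nε²) ≤ 0.116, i.e. 2nε² ≥ ln(2/0.116) = 2.847312.
So n ≥ 2.847312 / (2·0.062²) = 370.358.
The smallest integer n is 371.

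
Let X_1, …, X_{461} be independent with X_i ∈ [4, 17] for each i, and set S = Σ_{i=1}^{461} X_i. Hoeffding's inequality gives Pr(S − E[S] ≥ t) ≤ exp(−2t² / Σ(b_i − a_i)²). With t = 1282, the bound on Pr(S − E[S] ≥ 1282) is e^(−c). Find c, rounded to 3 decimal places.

Σ(b_i − a_i)² = 461·(13)² = 77909.
c = 2t²/77909 = 2·1282²/77909 = 42.1909.

42.191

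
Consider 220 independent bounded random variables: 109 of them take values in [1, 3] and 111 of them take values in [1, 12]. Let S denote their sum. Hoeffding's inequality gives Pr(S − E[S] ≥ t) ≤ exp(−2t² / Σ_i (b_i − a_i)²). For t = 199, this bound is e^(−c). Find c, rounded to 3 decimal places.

5.712

Σ(b_i − a_i)² = 109·2² + 111·11² = 13867.
c = 2t² / 13867 = 2·199² / 13867 = 5.7115.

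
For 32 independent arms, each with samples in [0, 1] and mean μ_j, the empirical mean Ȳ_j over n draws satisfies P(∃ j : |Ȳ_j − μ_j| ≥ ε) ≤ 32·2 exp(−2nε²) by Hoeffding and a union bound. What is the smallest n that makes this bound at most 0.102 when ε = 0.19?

Need 2·32·exp(−2nε²) ≤ 0.102, i.e. exp(−2nε²) ≤ 0.102/64.
So 2nε² ≥ ln(64/0.102) = 6.441666.
Hence n ≥ 6.441666/(2·0.19²) = 89.220.
The smallest integer n is 90.

90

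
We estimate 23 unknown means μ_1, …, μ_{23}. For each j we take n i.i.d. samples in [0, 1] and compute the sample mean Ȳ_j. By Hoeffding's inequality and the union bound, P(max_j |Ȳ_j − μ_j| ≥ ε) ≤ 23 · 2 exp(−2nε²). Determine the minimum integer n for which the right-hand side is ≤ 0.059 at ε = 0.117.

Need 2·23·exp(−2nε²) ≤ 0.059, i.e. exp(−2nε²) ≤ 0.059/46.
So 2nε² ≥ ln(46/0.059) = 6.658859.
Hence n ≥ 6.658859/(2·0.117²) = 243.219.
The smallest integer n is 244.

244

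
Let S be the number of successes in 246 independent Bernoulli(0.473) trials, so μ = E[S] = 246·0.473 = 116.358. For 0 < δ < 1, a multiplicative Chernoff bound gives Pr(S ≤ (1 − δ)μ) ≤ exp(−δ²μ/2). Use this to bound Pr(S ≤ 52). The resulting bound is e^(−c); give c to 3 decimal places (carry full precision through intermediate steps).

Write 52 = (1 − δ)μ, so δ = 1 − 52/116.358 = 0.5531034…
Then the exponent is δ²μ/2 = (μ − 52)²/(2μ) = 17.798313.

17.798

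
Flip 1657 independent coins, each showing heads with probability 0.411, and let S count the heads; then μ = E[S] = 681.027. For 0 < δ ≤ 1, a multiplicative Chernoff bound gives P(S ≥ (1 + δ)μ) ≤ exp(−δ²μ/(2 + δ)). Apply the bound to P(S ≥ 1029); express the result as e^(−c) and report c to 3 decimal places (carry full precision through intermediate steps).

70.809

Write 1029 = (1 + δ)μ, so δ = 1029/681.027 − 1 = 0.5109533…
Then the exponent is δ²μ/(2 + δ) = (1029 − μ)² / (μ·(2 + δ)) = 70.808946.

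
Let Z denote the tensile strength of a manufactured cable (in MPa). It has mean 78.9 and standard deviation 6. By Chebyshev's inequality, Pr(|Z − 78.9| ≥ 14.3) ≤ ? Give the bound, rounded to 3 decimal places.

Chebyshev: Pr(|Z − μ| ≥ t) ≤ Var(Z)/t².
Var(Z) = σ² = 6² = 36.
Bound = 36 / 204.49 = 0.1760.

0.176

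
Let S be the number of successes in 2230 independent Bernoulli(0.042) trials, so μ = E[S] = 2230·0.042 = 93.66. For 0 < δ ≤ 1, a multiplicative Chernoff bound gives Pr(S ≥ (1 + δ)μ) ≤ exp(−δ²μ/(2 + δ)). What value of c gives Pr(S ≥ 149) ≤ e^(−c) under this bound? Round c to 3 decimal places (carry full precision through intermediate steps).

Write 149 = (1 + δ)μ, so δ = 149/93.66 − 1 = 0.5908606…
Then the exponent is δ²μ/(2 + δ) = (149 − μ)² / (μ·(2 + δ)) = 12.620603.

12.621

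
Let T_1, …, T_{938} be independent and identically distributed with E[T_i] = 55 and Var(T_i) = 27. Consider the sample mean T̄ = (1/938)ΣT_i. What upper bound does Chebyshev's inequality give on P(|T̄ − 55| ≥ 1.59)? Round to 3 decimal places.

Var(T̄) = Var(T_i)/n = 27/938 = 0.028785.
Chebyshev: P(|T̄ − 55| ≥ 1.59) ≤ Var(T̄)/(1.59)² = 27/(938·1.59²) = 0.0114.

0.011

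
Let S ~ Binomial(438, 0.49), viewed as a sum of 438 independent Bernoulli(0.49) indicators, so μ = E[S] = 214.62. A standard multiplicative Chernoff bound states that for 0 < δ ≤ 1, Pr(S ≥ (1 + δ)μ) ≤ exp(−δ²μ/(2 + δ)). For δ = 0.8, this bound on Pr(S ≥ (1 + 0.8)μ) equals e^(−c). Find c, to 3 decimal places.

49.056

c = δ²μ/(2 + δ) = 0.8²·214.62/(2 + 0.8) = 49.0560.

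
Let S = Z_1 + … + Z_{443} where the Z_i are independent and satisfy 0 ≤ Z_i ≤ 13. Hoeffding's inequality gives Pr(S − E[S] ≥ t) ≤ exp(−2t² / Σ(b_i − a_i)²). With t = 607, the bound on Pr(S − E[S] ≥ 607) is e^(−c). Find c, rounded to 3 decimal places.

9.843

Σ(b_i − a_i)² = 443·(13)² = 74867.
c = 2t²/74867 = 2·607²/74867 = 9.8428.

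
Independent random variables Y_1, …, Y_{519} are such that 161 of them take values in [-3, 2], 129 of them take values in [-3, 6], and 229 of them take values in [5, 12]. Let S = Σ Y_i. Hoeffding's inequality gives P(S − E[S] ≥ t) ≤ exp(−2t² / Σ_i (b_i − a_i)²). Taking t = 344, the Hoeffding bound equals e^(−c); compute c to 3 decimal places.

9.211

Σ(b_i − a_i)² = 161·5² + 129·9² + 229·7² = 25695.
c = 2t² / 25695 = 2·344² / 25695 = 9.2108.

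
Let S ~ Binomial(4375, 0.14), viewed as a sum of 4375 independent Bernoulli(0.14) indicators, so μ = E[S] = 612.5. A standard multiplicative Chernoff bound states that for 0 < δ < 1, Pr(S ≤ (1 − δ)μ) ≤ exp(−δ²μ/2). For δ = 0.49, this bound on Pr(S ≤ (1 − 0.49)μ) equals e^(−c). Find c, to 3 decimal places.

c = δ²μ/2 = 0.49²·612.5/2 = 73.5306.

73.531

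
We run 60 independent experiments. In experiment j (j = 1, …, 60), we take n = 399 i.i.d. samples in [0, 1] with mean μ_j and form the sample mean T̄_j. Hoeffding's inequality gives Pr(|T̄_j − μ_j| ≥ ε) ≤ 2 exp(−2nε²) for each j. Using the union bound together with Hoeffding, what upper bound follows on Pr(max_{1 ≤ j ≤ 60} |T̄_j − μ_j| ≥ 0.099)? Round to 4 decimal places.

Per-experiment Hoeffding bound: 2·exp(−2·399·0.099²) = 2·exp(−7.82120) = 0.00080228.
Union bound over 60 events: 60·0.00080228 = 0.04814.

0.0481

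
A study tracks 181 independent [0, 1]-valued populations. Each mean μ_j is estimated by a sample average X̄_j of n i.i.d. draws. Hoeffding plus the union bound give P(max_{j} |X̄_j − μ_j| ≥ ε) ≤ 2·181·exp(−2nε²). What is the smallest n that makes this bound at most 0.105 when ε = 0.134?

227

Need 2·181·exp(−2nε²) ≤ 0.105, i.e. exp(−2nε²) ≤ 0.105/362.
So 2nε² ≥ ln(362/0.105) = 8.145439.
Hence n ≥ 8.145439/(2·0.134²) = 226.817.
The smallest integer n is 227.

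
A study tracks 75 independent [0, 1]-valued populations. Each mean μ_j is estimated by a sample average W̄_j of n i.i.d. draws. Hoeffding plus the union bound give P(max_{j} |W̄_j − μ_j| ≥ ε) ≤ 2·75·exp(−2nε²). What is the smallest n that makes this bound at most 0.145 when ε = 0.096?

Need 2·75·exp(−2nε²) ≤ 0.145, i.e. exp(−2nε²) ≤ 0.145/150.
So 2nε² ≥ ln(150/0.145) = 6.941657.
Hence n ≥ 6.941657/(2·0.096²) = 376.609.
The smallest integer n is 377.

377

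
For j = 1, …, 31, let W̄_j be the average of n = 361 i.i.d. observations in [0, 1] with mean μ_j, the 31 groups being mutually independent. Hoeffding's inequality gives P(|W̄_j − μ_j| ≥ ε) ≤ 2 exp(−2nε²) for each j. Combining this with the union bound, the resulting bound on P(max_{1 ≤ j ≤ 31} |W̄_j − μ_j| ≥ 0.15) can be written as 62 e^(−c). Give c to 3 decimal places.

16.245

Union bound over the 31 events: P(max_{1 ≤ j ≤ 31} |W̄_j − μ_j| ≥ 0.15) ≤ 31·2·exp(−2nε²) = 62 exp(−2·361·0.15²).
So c = 2·361·0.15² = 16.2450.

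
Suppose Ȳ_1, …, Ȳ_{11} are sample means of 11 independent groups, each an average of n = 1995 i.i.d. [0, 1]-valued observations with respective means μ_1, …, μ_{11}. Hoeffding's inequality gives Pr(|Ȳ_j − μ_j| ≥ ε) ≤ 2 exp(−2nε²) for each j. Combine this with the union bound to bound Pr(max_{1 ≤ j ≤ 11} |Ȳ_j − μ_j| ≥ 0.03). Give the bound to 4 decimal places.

Per-experiment Hoeffding bound: 2·exp(−2·1995·0.03²) = 2·exp(−3.59100) = 0.055141.
Union bound over 11 events: 11·0.055141 = 0.60656.

0.6066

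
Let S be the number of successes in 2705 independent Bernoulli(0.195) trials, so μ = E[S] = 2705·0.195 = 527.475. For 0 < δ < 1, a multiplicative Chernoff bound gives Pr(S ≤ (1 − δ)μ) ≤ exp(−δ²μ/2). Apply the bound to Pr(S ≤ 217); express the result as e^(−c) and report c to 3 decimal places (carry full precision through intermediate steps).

Write 217 = (1 − δ)μ, so δ = 1 − 217/527.475 = 0.5886061…
Then the exponent is δ²μ/2 = (μ − 217)²/(2μ) = 91.373739.

91.374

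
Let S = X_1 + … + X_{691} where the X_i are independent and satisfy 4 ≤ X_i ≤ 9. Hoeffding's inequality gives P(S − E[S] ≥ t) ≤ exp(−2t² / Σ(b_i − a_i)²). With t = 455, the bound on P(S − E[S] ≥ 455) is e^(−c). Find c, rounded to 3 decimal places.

23.968

Σ(b_i − a_i)² = 691·(5)² = 17275.
c = 2t²/17275 = 2·455²/17275 = 23.9682.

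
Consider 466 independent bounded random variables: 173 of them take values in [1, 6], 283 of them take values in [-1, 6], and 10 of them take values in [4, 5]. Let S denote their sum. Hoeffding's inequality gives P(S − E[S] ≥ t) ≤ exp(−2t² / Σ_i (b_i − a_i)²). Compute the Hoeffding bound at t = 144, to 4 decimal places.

0.1024

Σ(b_i − a_i)² = 173·5² + 283·7² + 10·1² = 18202.
Exponent = 2·144² / 18202 = 2.27843.
Bound = exp(−2.27843) = 0.10244.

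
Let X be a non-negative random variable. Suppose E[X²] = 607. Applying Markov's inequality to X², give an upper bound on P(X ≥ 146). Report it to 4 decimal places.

Since X ≥ 0, the event {X ≥ 146} is the same as {X² ≥ 21316}.
Markov's inequality applied to X² gives P(X² ≥ 21316) ≤ E[X²]/21316 = 607/21316 = 0.0285.

0.0285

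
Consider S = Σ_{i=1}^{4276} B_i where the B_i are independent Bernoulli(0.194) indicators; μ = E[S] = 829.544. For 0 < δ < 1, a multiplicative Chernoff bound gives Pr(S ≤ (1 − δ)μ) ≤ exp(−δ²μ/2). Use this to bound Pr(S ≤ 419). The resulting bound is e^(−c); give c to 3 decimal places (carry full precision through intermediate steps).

Write 419 = (1 − δ)μ, so δ = 1 − 419/829.544 = 0.4949032…
Then the exponent is δ²μ/2 = (μ − 419)²/(2μ) = 101.589775.

101.590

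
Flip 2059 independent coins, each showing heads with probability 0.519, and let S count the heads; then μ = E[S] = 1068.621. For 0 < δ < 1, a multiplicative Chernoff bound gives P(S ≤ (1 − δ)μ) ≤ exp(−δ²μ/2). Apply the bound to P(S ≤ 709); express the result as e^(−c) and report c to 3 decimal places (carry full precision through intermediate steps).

Write 709 = (1 − δ)μ, so δ = 1 − 709/1068.621 = 0.3365281…
Then the exponent is δ²μ/2 = (μ − 709)²/(2μ) = 60.511287.

60.511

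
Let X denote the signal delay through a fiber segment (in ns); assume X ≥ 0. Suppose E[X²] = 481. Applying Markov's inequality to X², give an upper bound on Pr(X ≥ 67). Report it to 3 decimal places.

0.107

Since X ≥ 0, the event {X ≥ 67} is the same as {X² ≥ 4489}.
Markov's inequality applied to X² gives Pr(X² ≥ 4489) ≤ E[X²]/4489 = 481/4489 = 0.1072.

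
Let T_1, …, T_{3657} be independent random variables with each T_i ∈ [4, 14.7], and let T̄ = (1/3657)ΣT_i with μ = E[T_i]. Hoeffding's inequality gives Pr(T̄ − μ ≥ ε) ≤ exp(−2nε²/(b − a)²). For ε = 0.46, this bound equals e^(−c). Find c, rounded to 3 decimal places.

c = 2nε²/(b − a)² = 2·3657·0.46² / 10.7² = 13.5177.

13.518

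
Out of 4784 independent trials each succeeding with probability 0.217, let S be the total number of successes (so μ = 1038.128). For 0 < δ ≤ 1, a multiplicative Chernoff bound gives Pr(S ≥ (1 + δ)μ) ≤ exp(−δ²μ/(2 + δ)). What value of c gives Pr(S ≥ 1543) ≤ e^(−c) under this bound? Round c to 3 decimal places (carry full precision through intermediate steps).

Write 1543 = (1 + δ)μ, so δ = 1543/1038.128 − 1 = 0.4863292…
Then the exponent is δ²μ/(2 + δ) = (1543 − μ)² / (μ·(2 + δ)) = 98.753621.

98.754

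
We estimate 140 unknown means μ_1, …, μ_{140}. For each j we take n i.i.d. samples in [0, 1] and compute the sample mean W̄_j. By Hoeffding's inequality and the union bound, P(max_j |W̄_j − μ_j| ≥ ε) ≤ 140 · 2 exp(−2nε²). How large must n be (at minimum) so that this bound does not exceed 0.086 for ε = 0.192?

Need 2·140·exp(−2nε²) ≤ 0.086, i.e. exp(−2nε²) ≤ 0.086/280.
So 2nε² ≥ ln(280/0.086) = 8.088198.
Hence n ≥ 8.088198/(2·0.192²) = 109.703.
The smallest integer n is 110.

110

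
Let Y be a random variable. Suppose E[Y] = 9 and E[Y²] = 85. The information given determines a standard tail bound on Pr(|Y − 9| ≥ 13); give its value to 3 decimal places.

The first two moments determine the variance, so Chebyshev's inequality is the sharpest standard bound available.
Var(Y) = E[Y²] − (E[Y])² = 85 − 81 = 4.
Chebyshev's inequality: Pr(|Y − μ| ≥ t) ≤ Var(Y)/t² = 4/169 = 0.0237.

0.024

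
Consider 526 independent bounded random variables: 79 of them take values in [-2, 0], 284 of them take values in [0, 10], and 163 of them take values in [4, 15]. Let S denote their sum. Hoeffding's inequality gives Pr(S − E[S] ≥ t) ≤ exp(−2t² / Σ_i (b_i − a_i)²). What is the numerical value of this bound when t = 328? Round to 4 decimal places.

Σ(b_i − a_i)² = 79·2² + 284·10² + 163·11² = 48439.
Exponent = 2·328² / 48439 = 4.44204.
Bound = exp(−4.44204) = 0.01177.

0.0118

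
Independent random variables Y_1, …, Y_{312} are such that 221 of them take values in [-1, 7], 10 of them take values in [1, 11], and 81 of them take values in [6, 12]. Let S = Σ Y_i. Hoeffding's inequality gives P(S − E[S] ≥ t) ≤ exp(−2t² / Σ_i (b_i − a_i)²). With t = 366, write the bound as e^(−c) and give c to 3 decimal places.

14.835

Σ(b_i − a_i)² = 221·8² + 10·10² + 81·6² = 18060.
c = 2t² / 18060 = 2·366² / 18060 = 14.8346.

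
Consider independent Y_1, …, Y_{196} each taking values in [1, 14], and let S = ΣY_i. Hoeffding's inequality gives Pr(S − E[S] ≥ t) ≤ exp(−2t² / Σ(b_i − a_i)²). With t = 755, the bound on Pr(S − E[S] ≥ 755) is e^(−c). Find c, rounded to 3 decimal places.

34.418

Σ(b_i − a_i)² = 196·(13)² = 33124.
c = 2t²/33124 = 2·755²/33124 = 34.4176.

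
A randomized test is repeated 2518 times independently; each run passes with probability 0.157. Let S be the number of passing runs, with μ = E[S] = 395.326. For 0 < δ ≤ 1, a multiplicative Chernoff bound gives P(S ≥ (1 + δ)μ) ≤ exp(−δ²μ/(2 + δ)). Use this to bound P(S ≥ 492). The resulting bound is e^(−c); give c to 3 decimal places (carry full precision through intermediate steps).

Write 492 = (1 + δ)μ, so δ = 492/395.326 − 1 = 0.2445425…
Then the exponent is δ²μ/(2 + δ) = (492 − μ)² / (μ·(2 + δ)) = 10.532614.

10.533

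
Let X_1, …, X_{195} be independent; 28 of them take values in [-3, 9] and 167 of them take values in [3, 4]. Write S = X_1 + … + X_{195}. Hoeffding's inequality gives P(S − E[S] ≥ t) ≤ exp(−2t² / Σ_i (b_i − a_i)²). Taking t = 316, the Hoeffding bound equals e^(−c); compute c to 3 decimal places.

Σ(b_i − a_i)² = 28·12² + 167·1² = 4199.
c = 2t² / 4199 = 2·316² / 4199 = 47.5618.

47.562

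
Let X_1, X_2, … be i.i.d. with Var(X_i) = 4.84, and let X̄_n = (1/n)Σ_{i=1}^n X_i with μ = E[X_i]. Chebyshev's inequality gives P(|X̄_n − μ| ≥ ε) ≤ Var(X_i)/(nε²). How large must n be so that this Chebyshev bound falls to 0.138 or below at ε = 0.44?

182

Require 4.84/(n·0.44²) ≤ 0.138, i.e. n ≥ 4.84/(0.138·0.44²) = 181.159.
The smallest integer n is 182.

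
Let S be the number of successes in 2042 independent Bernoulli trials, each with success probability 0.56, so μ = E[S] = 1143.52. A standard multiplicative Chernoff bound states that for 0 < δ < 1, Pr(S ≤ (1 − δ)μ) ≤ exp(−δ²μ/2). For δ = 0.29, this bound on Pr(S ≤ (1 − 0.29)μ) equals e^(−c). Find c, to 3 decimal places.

c = δ²μ/2 = 0.29²·1143.52/2 = 48.0850.

48.085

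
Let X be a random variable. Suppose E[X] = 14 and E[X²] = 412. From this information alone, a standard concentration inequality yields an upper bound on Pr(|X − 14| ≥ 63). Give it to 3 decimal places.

0.054

The first two moments determine the variance, so Chebyshev's inequality is the sharpest standard bound available.
Var(X) = E[X²] − (E[X])² = 412 − 196 = 216.
Chebyshev's inequality: Pr(|X − μ| ≥ t) ≤ Var(X)/t² = 216/3969 = 0.0544.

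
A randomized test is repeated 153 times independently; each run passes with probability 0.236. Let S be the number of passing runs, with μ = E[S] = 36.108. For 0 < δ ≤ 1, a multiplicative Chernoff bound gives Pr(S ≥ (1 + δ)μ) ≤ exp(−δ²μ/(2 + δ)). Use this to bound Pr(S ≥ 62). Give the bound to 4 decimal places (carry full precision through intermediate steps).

0.0011

Write 62 = (1 + δ)μ, so δ = 62/36.108 − 1 = 0.717071…
Then the exponent is δ²μ/(2 + δ) = (62 − μ)² / (μ·(2 + δ)) = 6.833242.
Bound = exp(−6.833242) = 0.00108.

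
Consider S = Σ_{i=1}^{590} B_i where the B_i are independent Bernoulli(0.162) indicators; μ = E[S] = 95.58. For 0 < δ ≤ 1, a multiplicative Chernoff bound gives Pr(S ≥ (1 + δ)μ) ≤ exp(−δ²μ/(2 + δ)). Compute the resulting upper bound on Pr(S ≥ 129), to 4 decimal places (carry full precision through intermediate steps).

0.0069

Write 129 = (1 + δ)μ, so δ = 129/95.58 − 1 = 0.3496547…
Then the exponent is δ²μ/(2 + δ) = (129 − μ)² / (μ·(2 + δ)) = 4.973267.
Bound = exp(−4.973267) = 0.00692.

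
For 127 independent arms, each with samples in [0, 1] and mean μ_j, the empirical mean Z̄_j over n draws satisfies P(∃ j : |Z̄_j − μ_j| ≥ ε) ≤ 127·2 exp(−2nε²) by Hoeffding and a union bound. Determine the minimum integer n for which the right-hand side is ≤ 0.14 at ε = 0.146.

Need 2·127·exp(−2nε²) ≤ 0.14, i.e. exp(−2nε²) ≤ 0.14/254.
So 2nε² ≥ ln(254/0.14) = 7.503447.
Hence n ≥ 7.503447/(2·0.146²) = 176.005.
The smallest integer n is 177.

177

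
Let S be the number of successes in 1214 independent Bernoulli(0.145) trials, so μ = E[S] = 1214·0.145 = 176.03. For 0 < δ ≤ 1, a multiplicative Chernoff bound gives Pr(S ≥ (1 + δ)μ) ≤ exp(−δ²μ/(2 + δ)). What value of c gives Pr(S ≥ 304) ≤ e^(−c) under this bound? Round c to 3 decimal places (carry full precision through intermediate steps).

34.115

Write 304 = (1 + δ)μ, so δ = 304/176.03 − 1 = 0.7269784…
Then the exponent is δ²μ/(2 + δ) = (304 − μ)² / (μ·(2 + δ)) = 34.115203.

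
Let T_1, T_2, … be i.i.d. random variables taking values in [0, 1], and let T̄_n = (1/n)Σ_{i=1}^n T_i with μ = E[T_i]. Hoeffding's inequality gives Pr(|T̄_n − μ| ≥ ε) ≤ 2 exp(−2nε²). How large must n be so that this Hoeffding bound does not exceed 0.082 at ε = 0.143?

Require 2·exp(−2nε²) ≤ 0.082, i.e. 2nε² ≥ ln(2/0.082) = 3.194183.
So n ≥ 3.194183 / (2·0.143²) = 78.101.
The smallest integer n is 79.

79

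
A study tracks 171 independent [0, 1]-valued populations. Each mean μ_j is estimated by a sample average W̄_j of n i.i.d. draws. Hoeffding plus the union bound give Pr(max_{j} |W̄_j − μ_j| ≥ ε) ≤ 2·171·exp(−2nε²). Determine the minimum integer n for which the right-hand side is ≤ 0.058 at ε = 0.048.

Need 2·171·exp(−2nε²) ≤ 0.058, i.e. exp(−2nε²) ≤ 0.058/342.
So 2nε² ≥ ln(342/0.058) = 8.682123.
Hence n ≥ 8.682123/(2·0.048²) = 1884.141.
The smallest integer n is 1885.

1885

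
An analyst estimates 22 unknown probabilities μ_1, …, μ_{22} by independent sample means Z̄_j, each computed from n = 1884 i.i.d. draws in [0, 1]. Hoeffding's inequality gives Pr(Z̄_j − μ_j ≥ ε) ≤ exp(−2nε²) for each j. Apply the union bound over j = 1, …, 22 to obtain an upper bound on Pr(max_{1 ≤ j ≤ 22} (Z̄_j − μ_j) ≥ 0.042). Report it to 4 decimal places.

Per-experiment Hoeffding bound: exp(−2·1884·0.042²) = exp(−6.64675) = 0.0012982.
Union bound over 22 events: 22·0.0012982 = 0.02856.

0.0286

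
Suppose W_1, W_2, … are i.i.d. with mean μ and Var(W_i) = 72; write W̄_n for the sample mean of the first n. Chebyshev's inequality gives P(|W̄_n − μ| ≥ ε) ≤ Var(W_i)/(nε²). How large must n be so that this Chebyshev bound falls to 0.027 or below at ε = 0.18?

82305

Require 72/(n·0.18²) ≤ 0.027, i.e. n ≥ 72/(0.027·0.18²) = 82304.527.
The smallest integer n is 82305.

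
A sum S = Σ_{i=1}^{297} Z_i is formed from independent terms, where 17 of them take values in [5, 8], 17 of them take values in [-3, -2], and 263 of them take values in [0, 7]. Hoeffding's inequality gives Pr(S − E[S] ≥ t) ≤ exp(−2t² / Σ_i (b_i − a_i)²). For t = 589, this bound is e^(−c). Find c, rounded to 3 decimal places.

Σ(b_i − a_i)² = 17·3² + 17·1² + 263·7² = 13057.
c = 2t² / 13057 = 2·589² / 13057 = 53.1395.

53.139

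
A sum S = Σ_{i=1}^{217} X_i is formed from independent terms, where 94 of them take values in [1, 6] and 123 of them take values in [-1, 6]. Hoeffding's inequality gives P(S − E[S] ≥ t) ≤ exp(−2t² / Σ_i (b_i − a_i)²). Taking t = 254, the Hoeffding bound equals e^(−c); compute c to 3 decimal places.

15.403

Σ(b_i − a_i)² = 94·5² + 123·7² = 8377.
c = 2t² / 8377 = 2·254² / 8377 = 15.4031.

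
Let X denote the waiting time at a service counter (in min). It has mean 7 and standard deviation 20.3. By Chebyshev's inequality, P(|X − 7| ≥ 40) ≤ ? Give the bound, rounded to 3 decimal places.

Chebyshev: P(|X − μ| ≥ t) ≤ Var(X)/t².
Var(X) = σ² = 20.3² = 412.09.
Bound = 412.09 / 1600 = 0.2576.

0.258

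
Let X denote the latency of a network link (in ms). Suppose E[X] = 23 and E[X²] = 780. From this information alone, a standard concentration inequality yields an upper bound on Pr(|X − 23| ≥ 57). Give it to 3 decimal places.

The first two moments determine the variance, so Chebyshev's inequality is the sharpest standard bound available.
Var(X) = E[X²] − (E[X])² = 780 − 529 = 251.
Chebyshev's inequality: Pr(|X − μ| ≥ t) ≤ Var(X)/t² = 251/3249 = 0.0773.

0.077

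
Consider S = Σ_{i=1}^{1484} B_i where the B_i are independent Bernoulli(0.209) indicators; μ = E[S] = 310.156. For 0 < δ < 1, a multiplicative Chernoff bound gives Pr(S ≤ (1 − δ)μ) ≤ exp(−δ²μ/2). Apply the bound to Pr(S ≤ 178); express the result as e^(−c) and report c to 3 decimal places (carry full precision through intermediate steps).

28.156

Write 178 = (1 − δ)μ, so δ = 1 − 178/310.156 = 0.4260953…
Then the exponent is δ²μ/2 = (μ − 178)²/(2μ) = 28.155522.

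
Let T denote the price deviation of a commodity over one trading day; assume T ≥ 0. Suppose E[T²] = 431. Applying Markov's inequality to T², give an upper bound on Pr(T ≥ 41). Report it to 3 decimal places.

0.256

Since T ≥ 0, the event {T ≥ 41} is the same as {T² ≥ 1681}.
Markov's inequality applied to T² gives Pr(T² ≥ 1681) ≤ E[T²]/1681 = 431/1681 = 0.2564.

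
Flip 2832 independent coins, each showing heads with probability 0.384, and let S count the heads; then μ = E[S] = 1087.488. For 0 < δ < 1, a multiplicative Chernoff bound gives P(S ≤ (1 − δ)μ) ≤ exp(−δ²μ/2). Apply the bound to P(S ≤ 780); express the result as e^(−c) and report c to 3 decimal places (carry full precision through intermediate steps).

43.471

Write 780 = (1 − δ)μ, so δ = 1 − 780/1087.488 = 0.2827507…
Then the exponent is δ²μ/2 = (μ − 780)²/(2μ) = 43.471225.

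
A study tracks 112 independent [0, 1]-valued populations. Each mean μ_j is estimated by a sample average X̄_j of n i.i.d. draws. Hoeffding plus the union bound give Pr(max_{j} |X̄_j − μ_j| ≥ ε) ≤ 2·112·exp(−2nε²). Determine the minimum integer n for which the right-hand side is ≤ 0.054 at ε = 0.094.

Need 2·112·exp(−2nε²) ≤ 0.054, i.e. exp(−2nε²) ≤ 0.054/224.
So 2nε² ≥ ln(224/0.054) = 8.330417.
Hence n ≥ 8.330417/(2·0.094²) = 471.391.
The smallest integer n is 472.

472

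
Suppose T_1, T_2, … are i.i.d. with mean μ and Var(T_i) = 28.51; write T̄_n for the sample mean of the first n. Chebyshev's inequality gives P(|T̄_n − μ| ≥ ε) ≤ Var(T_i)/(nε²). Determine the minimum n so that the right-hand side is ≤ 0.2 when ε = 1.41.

Require 28.51/(n·1.41²) ≤ 0.2, i.e. n ≥ 28.51/(0.2·1.41²) = 71.702.
The smallest integer n is 72.

72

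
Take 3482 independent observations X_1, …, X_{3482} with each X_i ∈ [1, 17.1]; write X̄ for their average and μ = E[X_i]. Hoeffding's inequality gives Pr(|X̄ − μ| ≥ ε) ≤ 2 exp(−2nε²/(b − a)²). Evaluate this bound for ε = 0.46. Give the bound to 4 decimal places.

Exponent: 2nε²/(b − a)² = 2·3482·0.46² / 16.1² = 5.68490.
Bound = 2·exp(−5.68490) = 0.00679.

0.0068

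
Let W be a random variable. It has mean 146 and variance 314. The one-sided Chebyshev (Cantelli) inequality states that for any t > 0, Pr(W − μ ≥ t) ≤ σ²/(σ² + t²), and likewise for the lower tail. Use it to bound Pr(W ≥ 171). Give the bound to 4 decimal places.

Here σ² = 314 and t = 25, so σ² + t² = 939.
Cantelli's bound: 314/939 = 0.3344.

0.3344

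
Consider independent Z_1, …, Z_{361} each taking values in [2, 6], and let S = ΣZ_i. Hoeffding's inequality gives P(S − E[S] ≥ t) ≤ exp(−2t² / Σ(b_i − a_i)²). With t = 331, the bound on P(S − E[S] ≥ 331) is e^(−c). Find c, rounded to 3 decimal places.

Σ(b_i − a_i)² = 361·(4)² = 5776.
c = 2t²/5776 = 2·331²/5776 = 37.9366.

37.937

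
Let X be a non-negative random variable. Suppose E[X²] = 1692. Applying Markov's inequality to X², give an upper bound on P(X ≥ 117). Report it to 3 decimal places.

0.124

Since X ≥ 0, the event {X ≥ 117} is the same as {X² ≥ 13689}.
Markov's inequality applied to X² gives P(X² ≥ 13689) ≤ E[X²]/13689 = 1692/13689 = 0.1236.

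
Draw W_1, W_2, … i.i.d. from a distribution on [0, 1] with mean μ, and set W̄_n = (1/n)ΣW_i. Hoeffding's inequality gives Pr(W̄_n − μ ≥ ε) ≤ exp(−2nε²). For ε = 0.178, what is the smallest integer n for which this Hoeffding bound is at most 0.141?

Require exp(−2nε²) ≤ 0.141, i.e. 2nε² ≥ ln(1/0.141) = 1.958995.
So n ≥ 1.958995 / (2·0.178²) = 30.915.
The smallest integer n is 31.

31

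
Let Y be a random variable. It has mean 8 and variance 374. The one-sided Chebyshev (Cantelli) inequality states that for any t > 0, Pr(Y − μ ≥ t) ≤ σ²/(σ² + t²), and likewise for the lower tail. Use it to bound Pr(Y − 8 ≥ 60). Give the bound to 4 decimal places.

0.0941

Here σ² = 374 and t = 60, so σ² + t² = 3974.
Cantelli's bound: 374/3974 = 0.0941.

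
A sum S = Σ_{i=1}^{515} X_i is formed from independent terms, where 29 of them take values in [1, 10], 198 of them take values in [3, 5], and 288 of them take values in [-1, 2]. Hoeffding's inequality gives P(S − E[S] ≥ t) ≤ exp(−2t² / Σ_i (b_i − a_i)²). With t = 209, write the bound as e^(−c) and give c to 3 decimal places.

Σ(b_i − a_i)² = 29·9² + 198·2² + 288·3² = 5733.
c = 2t² / 5733 = 2·209² / 5733 = 15.2384.

15.238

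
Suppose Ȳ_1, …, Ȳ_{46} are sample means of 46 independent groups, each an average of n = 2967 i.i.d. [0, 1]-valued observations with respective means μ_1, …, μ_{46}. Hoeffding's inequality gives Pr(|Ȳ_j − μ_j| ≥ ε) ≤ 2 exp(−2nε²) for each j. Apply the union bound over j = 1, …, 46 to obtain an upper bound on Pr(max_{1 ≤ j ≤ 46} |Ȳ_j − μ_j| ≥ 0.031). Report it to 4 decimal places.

Per-experiment Hoeffding bound: 2·exp(−2·2967·0.031²) = 2·exp(−5.70257) = 0.0066747.
Union bound over 46 events: 46·0.0066747 = 0.30704.

0.3070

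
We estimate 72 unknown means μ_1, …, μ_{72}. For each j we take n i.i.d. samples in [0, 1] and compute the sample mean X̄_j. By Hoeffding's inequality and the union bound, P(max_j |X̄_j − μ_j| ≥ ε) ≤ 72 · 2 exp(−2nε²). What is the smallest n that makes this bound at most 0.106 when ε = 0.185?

Need 2·72·exp(−2nε²) ≤ 0.106, i.e. exp(−2nε²) ≤ 0.106/144.
So 2nε² ≥ ln(144/0.106) = 7.214129.
Hence n ≥ 7.214129/(2·0.185²) = 105.393.
The smallest integer n is 106.

106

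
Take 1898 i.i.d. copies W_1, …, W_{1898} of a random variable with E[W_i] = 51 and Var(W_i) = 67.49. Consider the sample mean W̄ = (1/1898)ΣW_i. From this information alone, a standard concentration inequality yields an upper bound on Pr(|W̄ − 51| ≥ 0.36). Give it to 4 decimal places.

With mean and variance of each term known, Chebyshev's inequality bounds the deviation of the sum (or sample mean).
Var(W̄) = Var(W_i)/n = 67.49/1898 = 0.035558.
Chebyshev: Pr(|W̄ − 51| ≥ 0.36) ≤ Var(W̄)/(0.36)² = 67.49/(1898·0.36²) = 0.2744.

0.2744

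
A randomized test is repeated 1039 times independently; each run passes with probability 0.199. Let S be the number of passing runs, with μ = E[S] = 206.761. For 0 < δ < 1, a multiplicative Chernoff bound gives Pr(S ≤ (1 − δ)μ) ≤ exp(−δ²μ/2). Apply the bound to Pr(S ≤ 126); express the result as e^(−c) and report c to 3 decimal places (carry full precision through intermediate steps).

15.773

Write 126 = (1 − δ)μ, so δ = 1 − 126/206.761 = 0.3906007…
Then the exponent is δ²μ/2 = (μ − 126)²/(2μ) = 15.772653.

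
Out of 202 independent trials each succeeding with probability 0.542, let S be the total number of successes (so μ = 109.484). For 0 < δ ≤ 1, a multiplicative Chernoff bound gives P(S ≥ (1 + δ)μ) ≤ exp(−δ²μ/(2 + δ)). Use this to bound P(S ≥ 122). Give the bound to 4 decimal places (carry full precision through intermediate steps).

Write 122 = (1 + δ)μ, so δ = 122/109.484 − 1 = 0.1143181…
Then the exponent is δ²μ/(2 + δ) = (122 − μ)² / (μ·(2 + δ)) = 0.676722.
Bound = exp(−0.676722) = 0.50828.

0.5083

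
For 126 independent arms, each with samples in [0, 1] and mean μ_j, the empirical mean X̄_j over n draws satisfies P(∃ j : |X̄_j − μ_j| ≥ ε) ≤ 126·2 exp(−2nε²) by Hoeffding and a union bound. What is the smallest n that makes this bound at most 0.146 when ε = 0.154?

Need 2·126·exp(−2nε²) ≤ 0.146, i.e. exp(−2nε²) ≤ 0.146/252.
So 2nε² ≥ ln(252/0.146) = 7.453578.
Hence n ≥ 7.453578/(2·0.154²) = 157.142.
The smallest integer n is 158.

158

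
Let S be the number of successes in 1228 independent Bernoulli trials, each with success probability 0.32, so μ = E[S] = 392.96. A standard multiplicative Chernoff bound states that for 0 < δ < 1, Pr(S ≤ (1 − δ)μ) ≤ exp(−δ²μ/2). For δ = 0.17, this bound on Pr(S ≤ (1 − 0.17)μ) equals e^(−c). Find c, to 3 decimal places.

c = δ²μ/2 = 0.17²·392.96/2 = 5.6783.

5.678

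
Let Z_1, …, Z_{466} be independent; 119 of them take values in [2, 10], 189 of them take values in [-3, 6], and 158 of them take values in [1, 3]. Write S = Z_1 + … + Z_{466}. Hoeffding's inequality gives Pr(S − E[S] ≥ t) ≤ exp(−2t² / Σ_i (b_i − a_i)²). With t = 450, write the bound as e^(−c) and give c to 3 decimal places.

Σ(b_i − a_i)² = 119·8² + 189·9² + 158·2² = 23557.
c = 2t² / 23557 = 2·450² / 23557 = 17.1923.

17.192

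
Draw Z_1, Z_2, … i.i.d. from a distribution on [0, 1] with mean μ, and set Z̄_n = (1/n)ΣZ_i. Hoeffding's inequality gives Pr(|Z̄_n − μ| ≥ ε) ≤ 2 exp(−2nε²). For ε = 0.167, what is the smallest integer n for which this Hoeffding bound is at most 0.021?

Require 2·exp(−2nε²) ≤ 0.021, i.e. 2nε² ≥ ln(2/0.021) = 4.556380.
So n ≥ 4.556380 / (2·0.167²) = 81.688.
The smallest integer n is 82.

82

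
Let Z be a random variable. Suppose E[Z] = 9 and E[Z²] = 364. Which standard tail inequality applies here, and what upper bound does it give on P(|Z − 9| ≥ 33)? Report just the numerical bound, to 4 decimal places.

0.2599

The first two moments determine the variance, so Chebyshev's inequality is the sharpest standard bound available.
Var(Z) = E[Z²] − (E[Z])² = 364 − 81 = 283.
Chebyshev's inequality: P(|Z − μ| ≥ t) ≤ Var(Z)/t² = 283/1089 = 0.2599.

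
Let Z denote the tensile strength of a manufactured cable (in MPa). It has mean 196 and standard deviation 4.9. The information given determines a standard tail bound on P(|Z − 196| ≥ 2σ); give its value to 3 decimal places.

0.250

Mean and variance are known, so Chebyshev's inequality applies.
Chebyshev: P(|Z − μ| ≥ t) ≤ Var(Z)/t².
Var(Z) = σ² = 4.9² = 24.01.
t = 2·4.9 = 9.8.
Bound = 24.01 / 96.04 = 0.2500.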